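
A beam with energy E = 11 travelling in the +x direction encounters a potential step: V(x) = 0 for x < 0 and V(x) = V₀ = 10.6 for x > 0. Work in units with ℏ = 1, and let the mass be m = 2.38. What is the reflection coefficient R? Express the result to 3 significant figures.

R = 0.462

On each side the TISE gives plane waves with k = √(2m(E − V))/ℏ: k₁ = √(2·2.38·11) = 7.236, k₂ = √(2·2.38·0.4) = 1.380.
Continuity of ψ and ψ′ at the step yields the reflection amplitude r = (k₁ − k₂)/(k₁ + k₂) = 0.6797; thus R = |r|² = 0.4620, T = 0.5380.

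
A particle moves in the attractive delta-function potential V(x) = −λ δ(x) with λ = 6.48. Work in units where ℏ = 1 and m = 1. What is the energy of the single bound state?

For x ≠ 0 the bound state is ψ ∝ e^{−κ|x|}; integrating the TISE across the delta gives the cusp condition 2κ = 2mλ/ℏ², so κ = 6.480.
Then E = −ℏ²κ²/(2m) = −mλ²/(2ℏ²) = -21.00.

E = -21.0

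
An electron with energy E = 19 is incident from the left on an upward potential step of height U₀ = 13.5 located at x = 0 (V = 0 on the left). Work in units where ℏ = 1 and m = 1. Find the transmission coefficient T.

T = 0.910

The wavenumbers are k₁ = √(2mE)/ℏ = 6.164 on the left and k₂ = √(2m(E − U₀))/ℏ = 3.317 on the right.
Matching ψ and ψ′ at x = 0 gives r = (k₁ − k₂)/(k₁ + k₂), so R = r² = 0.09022 and T = 1 − R = 0.9098.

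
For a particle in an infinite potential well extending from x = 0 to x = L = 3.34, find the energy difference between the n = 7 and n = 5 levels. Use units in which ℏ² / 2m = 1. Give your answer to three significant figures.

ΔE = 21.2

E_n = n²π²ℏ²/(2mL²), so ΔE = (7² − 5²) π²ℏ²/(2mL²).
ΔE = 24 × π² / (2 × 0.5 × 3.34²) = 21.23.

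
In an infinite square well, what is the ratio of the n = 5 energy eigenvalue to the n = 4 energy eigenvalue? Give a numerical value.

1.5625

E_n = n²π²ℏ²/(2mL²) so the ratio is n₂²/n₁² = 25/16 = 1.5625.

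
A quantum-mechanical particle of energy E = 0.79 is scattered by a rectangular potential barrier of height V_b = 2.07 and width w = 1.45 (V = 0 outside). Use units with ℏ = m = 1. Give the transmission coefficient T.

E < V_b: inside the barrier ψ ∝ e^{±κx} with κ = √(2m(V_b − E))/ℏ = 1.600.
κw = 2.320, sinh(κw) = 5.039.
The exact tunnelling result is T⁻¹ = 1 + V_b² sinh²(κw) / [4E(V_b − E)] = 27.90, so T = 0.0358.

T = 0.0358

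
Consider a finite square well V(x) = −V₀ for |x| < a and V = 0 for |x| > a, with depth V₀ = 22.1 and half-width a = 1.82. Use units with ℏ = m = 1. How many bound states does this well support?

Define the well-strength parameter z₀ = (a/ℏ)√(2mV₀) = 1.82 × √(2·1·22.1) = 12.10.
The even/odd transcendental equations gain one root per π/2 in z₀, giving N = 1 + ⌊2z₀/π⌋ = 1 + ⌊7.703⌋ = 8.

N = 8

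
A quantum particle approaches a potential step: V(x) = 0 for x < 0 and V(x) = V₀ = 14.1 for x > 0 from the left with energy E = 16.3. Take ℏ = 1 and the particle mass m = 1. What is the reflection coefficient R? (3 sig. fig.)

R = 0.214

On each side the TISE gives plane waves with k = √(2m(E − V))/ℏ: k₁ = √(2·1·16.3) = 5.710, k₂ = √(2·1·2.2) = 2.098.
Matching ψ and ψ′ at x = 0 gives r = (k₁ − k₂)/(k₁ + k₂), so R = r² = 0.2140 and T = 1 − R = 0.7860.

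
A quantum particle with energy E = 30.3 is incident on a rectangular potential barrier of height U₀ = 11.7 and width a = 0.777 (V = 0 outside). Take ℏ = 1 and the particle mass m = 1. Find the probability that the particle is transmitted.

E > U₀: inside the barrier k₂ = √(2m(E − U₀))/ℏ = 6.099, k₂a = 4.739.
T = [1 + U₀² sin²(k₂a) / (4E(E − U₀))]⁻¹ = 1/1.061 = 0.943.

T = 0.943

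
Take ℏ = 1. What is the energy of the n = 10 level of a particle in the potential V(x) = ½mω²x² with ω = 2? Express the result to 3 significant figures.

Using E_n = (n + ½)ℏω: E_10 = 10.5 × 2 = 21.00.

E = 21.0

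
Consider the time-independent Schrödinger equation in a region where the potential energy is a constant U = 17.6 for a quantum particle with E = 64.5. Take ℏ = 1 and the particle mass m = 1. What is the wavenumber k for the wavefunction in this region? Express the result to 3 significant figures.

With E > U the solution is oscillatory, ψ ∝ e^{±ikx} with k = √(2m(E − U))/ℏ.
k = √(2 × 1 × 46.9) = 9.685.

k = 9.69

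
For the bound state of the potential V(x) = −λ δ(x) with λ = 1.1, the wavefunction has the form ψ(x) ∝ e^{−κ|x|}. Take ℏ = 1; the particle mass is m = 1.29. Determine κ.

κ = 1.42

Integrate −(ℏ²/2m)ψ'' − λδ(x)ψ = Eψ from −ε to +ε: the ψ'' term gives ψ'(0⁺) − ψ'(0⁻) and the δ term gives −(2mλ/ℏ²)ψ(0).
With ψ ∝ e^{−κ|x|} this yields −2κ = −2mλ/ℏ², so κ = mλ/ℏ² = 1.419.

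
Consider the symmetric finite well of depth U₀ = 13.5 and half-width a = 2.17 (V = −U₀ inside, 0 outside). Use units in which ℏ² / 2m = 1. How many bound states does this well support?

N = 6

The dimensionless depth is z₀ = a√(2mU₀)/ℏ = 2.17 × √(13.50) = 7.973.
A new bound state (alternating even/odd) appears each time z₀ passes a multiple of π/2, so N = ⌊2z₀/π⌋ + 1 = ⌊5.076⌋ + 1 = 6.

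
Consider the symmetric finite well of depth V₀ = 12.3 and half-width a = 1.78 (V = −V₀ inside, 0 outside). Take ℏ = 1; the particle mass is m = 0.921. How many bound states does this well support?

Define the well-strength parameter z₀ = (a/ℏ)√(2mV₀) = 1.78 × √(2·0.921·12.3) = 8.473.
A new bound state (alternating even/odd) appears each time z₀ passes a multiple of π/2, so N = ⌊2z₀/π⌋ + 1 = ⌊5.394⌋ + 1 = 6.

N = 6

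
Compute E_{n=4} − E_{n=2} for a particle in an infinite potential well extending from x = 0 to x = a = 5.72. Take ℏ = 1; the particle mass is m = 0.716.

ΔE = 2.53

E_n = n²π²ℏ²/(2ma²), so ΔE = (4² − 2²) π²ℏ²/(2ma²).
ΔE = 12 × π² / (2 × 0.716 × 5.72²) = 2.528.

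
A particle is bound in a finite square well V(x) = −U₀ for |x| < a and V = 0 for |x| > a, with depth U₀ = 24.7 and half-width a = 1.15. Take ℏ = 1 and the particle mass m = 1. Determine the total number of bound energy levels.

Define the well-strength parameter z₀ = (a/ℏ)√(2mU₀) = 1.15 × √(2·1·24.7) = 8.083.
A new bound state (alternating even/odd) appears each time z₀ passes a multiple of π/2, so N = ⌊2z₀/π⌋ + 1 = ⌊5.146⌋ + 1 = 6.

N = 6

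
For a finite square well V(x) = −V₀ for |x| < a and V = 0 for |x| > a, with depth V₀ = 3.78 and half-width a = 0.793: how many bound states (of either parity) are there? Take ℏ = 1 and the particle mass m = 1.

Define the well-strength parameter z₀ = (a/ℏ)√(2mV₀) = 0.793 × √(2·1·3.78) = 2.180.
The even/odd transcendental equations gain one root per π/2 in z₀, giving N = 1 + ⌊2z₀/π⌋ = 1 + ⌊1.388⌋ = 2.

N = 2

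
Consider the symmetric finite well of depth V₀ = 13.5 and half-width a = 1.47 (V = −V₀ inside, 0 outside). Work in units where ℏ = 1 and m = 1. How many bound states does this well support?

The dimensionless depth is z₀ = a√(2mV₀)/ℏ = 1.47 × √(27.00) = 7.638.
A new bound state (alternating even/odd) appears each time z₀ passes a multiple of π/2, so N = ⌊2z₀/π⌋ + 1 = ⌊4.863⌋ + 1 = 5.

N = 5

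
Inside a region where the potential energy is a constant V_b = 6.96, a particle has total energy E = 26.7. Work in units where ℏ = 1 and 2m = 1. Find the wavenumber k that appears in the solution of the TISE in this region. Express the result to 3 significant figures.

With E > V_b the solution is oscillatory, ψ ∝ e^{±ikx} with k = √(2m(E − V_b))/ℏ.
k = √(2 × 0.5 × 19.74) = 4.443.

k = 4.44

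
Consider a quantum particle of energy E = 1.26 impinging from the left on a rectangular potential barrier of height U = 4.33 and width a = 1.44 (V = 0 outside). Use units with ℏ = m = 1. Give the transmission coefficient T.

T = 0.00262

Since E < U the interior solution is evanescent with decay constant κ = √(2m(U − E))/ℏ = 2.478.
κa = 3.568, sinh(κa) = 17.71.
The exact tunnelling result is T⁻¹ = 1 + U² sinh²(κa) / [4E(U − E)] = 381.1, so T = 0.00262.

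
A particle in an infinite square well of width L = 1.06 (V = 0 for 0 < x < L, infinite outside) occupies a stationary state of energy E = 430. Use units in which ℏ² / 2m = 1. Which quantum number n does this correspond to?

n = 7

From E_n = n²π²ℏ²/(2mL²) invert to n = √(2mL²E)/(πℏ).
n = (1.06/π) × √(2 × 0.5 × 430) = 6.997 → n = 7.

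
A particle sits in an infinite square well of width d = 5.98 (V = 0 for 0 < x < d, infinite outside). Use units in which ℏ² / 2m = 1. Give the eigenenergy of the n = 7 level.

E = 13.5

Requiring ψ(0) = ψ(d) = 0 quantises k = nπ/d, hence E_n = ℏ²k²/2m = n²π²ℏ²/(2md²).
E_7 = 7² × π² / (2 × 0.5 × 5.98²) = 13.52.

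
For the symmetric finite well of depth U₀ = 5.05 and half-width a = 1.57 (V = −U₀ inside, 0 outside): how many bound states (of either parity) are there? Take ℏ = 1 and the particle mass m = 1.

Define the well-strength parameter z₀ = (a/ℏ)√(2mU₀) = 1.57 × √(2·1·5.05) = 4.990.
The even/odd transcendental equations gain one root per π/2 in z₀, giving N = 1 + ⌊2z₀/π⌋ = 1 + ⌊3.176⌋ = 4.

N = 4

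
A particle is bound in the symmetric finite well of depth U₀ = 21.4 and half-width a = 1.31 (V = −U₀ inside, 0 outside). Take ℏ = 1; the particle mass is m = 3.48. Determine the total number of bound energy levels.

Define the well-strength parameter z₀ = (a/ℏ)√(2mU₀) = 1.31 × √(2·3.48·21.4) = 15.99.
A new bound state (alternating even/odd) appears each time z₀ passes a multiple of π/2, so N = ⌊2z₀/π⌋ + 1 = ⌊10.18⌋ + 1 = 11.

N = 11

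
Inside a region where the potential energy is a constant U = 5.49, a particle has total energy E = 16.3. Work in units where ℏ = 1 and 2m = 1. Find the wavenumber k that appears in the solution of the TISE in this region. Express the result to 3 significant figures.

With E > U the solution is oscillatory, ψ ∝ e^{±ikx} with k = √(2m(E − U))/ℏ.
k = √(2 × 0.5 × 10.81) = 3.288.

k = 3.29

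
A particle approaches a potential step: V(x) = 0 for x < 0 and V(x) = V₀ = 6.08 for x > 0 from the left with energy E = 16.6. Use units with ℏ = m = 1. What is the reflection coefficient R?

R = 0.0129

The wavenumbers are k₁ = √(2mE)/ℏ = 5.762 on the left and k₂ = √(2m(E − V₀))/ℏ = 4.587 on the right.
Matching ψ and ψ′ at x = 0 gives r = (k₁ − k₂)/(k₁ + k₂), so R = r² = 0.01289 and T = 1 − R = 0.9871.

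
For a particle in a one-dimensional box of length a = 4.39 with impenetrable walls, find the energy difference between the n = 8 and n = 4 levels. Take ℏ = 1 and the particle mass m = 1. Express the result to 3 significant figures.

ΔE = 12.3

E_n = n²π²ℏ²/(2ma²), so ΔE = (8² − 4²) π²ℏ²/(2ma²).
ΔE = 48 × π² / (2 × 1 × 4.39²) = 12.29.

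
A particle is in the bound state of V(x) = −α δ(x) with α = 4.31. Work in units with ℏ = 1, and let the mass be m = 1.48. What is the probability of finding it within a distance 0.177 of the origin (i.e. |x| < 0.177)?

The normalised bound state is ψ = √κ e^{−κ|x|} with κ = mα/ℏ² = 6.379.
P(|x| < d) = ∫_{−d}^{d} κ e^{−2κ|x|} dx = 1 − e^{−2κd} = 1 − e^{−2.258} = 0.8955.

P = 0.895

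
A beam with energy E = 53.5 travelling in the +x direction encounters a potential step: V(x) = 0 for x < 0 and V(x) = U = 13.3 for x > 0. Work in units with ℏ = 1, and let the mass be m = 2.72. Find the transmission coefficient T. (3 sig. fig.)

T = 0.995

On each side the TISE gives plane waves with k = √(2m(E − V))/ℏ: k₁ = √(2·2.72·53.5) = 17.06, k₂ = √(2·2.72·40.2) = 14.79.
Continuity of ψ and ψ′ at the step yields the reflection amplitude r = (k₁ − k₂)/(k₁ + k₂) = 0.07133; thus R = |r|² = 0.005088, T = 0.9949.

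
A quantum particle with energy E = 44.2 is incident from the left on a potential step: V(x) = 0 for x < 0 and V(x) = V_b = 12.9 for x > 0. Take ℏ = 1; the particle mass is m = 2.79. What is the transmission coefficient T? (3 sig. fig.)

T = 0.993

On each side the TISE gives plane waves with k = √(2m(E − V))/ℏ: k₁ = √(2·2.79·44.2) = 15.70, k₂ = √(2·2.79·31.3) = 13.22.
Matching ψ and ψ′ at x = 0 gives r = (k₁ − k₂)/(k₁ + k₂), so R = r² = 0.007407 and T = 1 − R = 0.9926.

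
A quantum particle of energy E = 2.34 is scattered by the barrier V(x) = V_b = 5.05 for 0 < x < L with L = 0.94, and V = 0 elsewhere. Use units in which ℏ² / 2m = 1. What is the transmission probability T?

T = 0.165

Since E < V_b the interior solution is evanescent with decay constant κ = √(2m(V_b − E))/ℏ = 1.646.
κL = 1.547, sinh(κL) = 2.243.
The exact tunnelling result is T⁻¹ = 1 + V_b² sinh²(κL) / [4E(V_b − E)] = 6.060, so T = 0.165.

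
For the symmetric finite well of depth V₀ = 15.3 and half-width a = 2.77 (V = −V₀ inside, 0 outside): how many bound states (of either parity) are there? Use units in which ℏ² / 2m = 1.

The dimensionless depth is z₀ = a√(2mV₀)/ℏ = 2.77 × √(15.30) = 10.83.
A new bound state (alternating even/odd) appears each time z₀ passes a multiple of π/2, so N = ⌊2z₀/π⌋ + 1 = ⌊6.898⌋ + 1 = 7.

N = 7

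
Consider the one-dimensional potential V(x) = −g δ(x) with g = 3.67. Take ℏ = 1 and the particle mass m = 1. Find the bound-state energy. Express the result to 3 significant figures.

E = -6.73

The bound state is ψ(x) = √κ e^{−κ|x|}. The derivative jump ψ'(0⁺) − ψ'(0⁻) = −(2mg/ℏ²)ψ(0) fixes κ = mg/ℏ² = 3.670.
Then E = −ℏ²κ²/(2m) = −mg²/(2ℏ²) = -6.734.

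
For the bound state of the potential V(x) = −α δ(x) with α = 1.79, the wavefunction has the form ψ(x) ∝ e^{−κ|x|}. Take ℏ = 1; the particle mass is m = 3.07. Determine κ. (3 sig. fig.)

Integrating the TISE across x = 0 gives the cusp condition ψ'(0⁺) − ψ'(0⁻) = −(2mα/ℏ²)ψ(0).
With ψ ∝ e^{−κ|x|} this yields −2κ = −2mα/ℏ², so κ = mα/ℏ² = 5.495.

κ = 5.50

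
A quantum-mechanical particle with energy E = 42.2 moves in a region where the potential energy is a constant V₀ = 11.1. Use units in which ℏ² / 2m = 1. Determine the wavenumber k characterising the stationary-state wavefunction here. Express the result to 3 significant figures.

With E > V₀ the solution is oscillatory, ψ ∝ e^{±ikx} with k = √(2m(E − V₀))/ℏ.
k = √(2 × 0.5 × 31.1) = 5.577.

k = 5.58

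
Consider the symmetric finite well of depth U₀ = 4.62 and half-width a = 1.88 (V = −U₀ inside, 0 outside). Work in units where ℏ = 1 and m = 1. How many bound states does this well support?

N = 4

The dimensionless depth is z₀ = a√(2mU₀)/ℏ = 1.88 × √(9.240) = 5.715.
A new bound state (alternating even/odd) appears each time z₀ passes a multiple of π/2, so N = ⌊2z₀/π⌋ + 1 = ⌊3.638⌋ + 1 = 4.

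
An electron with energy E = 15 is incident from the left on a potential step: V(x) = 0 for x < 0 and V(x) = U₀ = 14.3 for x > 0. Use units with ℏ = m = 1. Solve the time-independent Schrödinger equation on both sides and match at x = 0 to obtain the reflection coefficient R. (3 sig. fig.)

The wavenumbers are k₁ = √(2mE)/ℏ = 5.477 on the left and k₂ = √(2m(E − U₀))/ℏ = 1.183 on the right.
Matching ψ and ψ′ at x = 0 gives r = (k₁ − k₂)/(k₁ + k₂), so R = r² = 0.4156 and T = 1 − R = 0.5844.

R = 0.416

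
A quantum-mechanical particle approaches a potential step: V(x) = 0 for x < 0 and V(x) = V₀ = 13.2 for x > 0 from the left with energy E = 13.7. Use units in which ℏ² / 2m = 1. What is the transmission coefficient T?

T = 0.539

On each side the TISE gives plane waves with k = √(2m(E − V))/ℏ: k₁ = √(2·½·13.7) = 3.701, k₂ = √(2·½·0.5) = 0.7071.
Matching ψ and ψ′ at x = 0 gives r = (k₁ − k₂)/(k₁ + k₂), so R = r² = 0.4613 and T = 1 − R = 0.5387.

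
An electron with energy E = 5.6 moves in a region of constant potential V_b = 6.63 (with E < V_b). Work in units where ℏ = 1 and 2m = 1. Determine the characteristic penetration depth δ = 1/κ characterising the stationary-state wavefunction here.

δ = 0.985

Since E < V_b the TISE in this region is ψ'' = κ²ψ with κ = √(2m(V_b − E))/ℏ.
κ = √(2 × 0.5 × 1.03) = 1.015. The penetration depth is δ = 1/κ = 0.985.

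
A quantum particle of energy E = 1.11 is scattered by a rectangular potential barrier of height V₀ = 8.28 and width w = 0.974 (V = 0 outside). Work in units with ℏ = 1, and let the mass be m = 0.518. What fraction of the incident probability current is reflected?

Since E < V₀ the interior solution is evanescent with decay constant κ = √(2m(V₀ − E))/ℏ = 2.725.
κw = 2.655, sinh(κw) = 7.074.
The exact tunnelling result is T⁻¹ = 1 + V₀² sinh²(κw) / [4E(V₀ − E)] = 108.8, so T = 0.00919.
R = 1 − T = 0.991.

R = 0.991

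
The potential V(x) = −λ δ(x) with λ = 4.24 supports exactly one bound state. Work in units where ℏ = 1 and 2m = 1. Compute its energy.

For x ≠ 0 the bound state is ψ ∝ e^{−κ|x|}; integrating the TISE across the delta gives the cusp condition 2κ = 2mλ/ℏ², so κ = 2.120.
Then E = −ℏ²κ²/(2m) = −mλ²/(2ℏ²) = -4.494.

E = -4.49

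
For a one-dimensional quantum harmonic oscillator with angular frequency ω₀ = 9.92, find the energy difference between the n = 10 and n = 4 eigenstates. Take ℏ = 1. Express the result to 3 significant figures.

E_n = ℏω₀(n + ½), so ΔE = (10 − 4) ℏω₀ = 6 × 9.92 = 59.52.

ΔE = 59.5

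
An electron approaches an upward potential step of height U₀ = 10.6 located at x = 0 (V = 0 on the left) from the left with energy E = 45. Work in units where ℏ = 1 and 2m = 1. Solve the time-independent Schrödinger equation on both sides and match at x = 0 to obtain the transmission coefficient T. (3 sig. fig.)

On each side the TISE gives plane waves with k = √(2m(E − V))/ℏ: k₁ = √(2·½·45) = 6.708, k₂ = √(2·½·34.4) = 5.865.
Continuity of ψ and ψ′ at the step yields the reflection amplitude r = (k₁ − k₂)/(k₁ + k₂) = 0.06705; thus R = |r|² = 0.004496, T = 0.9955.

T = 0.996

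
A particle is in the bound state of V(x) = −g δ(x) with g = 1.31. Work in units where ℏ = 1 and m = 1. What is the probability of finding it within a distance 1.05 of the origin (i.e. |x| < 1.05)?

The normalised bound state is ψ = √κ e^{−κ|x|} with κ = mg/ℏ² = 1.310.
P(|x| < d) = ∫_{−d}^{d} κ e^{−2κ|x|} dx = 1 − e^{−2κd} = 1 − e^{−2.751} = 0.9361.

P = 0.936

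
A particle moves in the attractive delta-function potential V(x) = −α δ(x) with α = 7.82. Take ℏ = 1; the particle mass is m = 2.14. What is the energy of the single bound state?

The bound state is ψ(x) = √κ e^{−κ|x|}. The derivative jump ψ'(0⁺) − ψ'(0⁻) = −(2mα/ℏ²)ψ(0) fixes κ = mα/ℏ² = 16.73.
Then E = −ℏ²κ²/(2m) = −mα²/(2ℏ²) = -65.43.

E = -65.4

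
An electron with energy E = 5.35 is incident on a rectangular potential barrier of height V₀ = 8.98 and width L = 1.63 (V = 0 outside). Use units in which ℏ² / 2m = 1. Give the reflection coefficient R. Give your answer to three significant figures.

R = 0.992

E < V₀: inside the barrier ψ ∝ e^{±κx} with κ = √(2m(V₀ − E))/ℏ = 1.905.
κL = 3.106, sinh(κL) = 11.14.
Matching ψ, ψ′ at both faces gives T = [1 + V₀² sinh²(κL) / (4E(V₀ − E))]⁻¹ = 1/129.8 = 0.00770.
R = 1 − T = 0.992.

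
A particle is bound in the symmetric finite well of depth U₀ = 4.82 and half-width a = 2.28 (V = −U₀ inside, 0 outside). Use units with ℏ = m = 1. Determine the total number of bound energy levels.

The dimensionless depth is z₀ = a√(2mU₀)/ℏ = 2.28 × √(9.640) = 7.079.
A new bound state (alternating even/odd) appears each time z₀ passes a multiple of π/2, so N = ⌊2z₀/π⌋ + 1 = ⌊4.507⌋ + 1 = 5.

N = 5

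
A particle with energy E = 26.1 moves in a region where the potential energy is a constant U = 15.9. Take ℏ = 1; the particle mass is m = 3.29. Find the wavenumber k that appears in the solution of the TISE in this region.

k = 8.19

With E > U the solution is oscillatory, ψ ∝ e^{±ikx} with k = √(2m(E − U))/ℏ.
k = √(2 × 3.29 × 10.2) = 8.192.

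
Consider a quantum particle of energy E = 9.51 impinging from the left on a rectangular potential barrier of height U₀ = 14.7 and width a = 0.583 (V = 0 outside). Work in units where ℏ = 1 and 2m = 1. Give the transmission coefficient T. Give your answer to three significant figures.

T = 0.229

Since E < U₀ the interior solution is evanescent with decay constant κ = √(2m(U₀ − E))/ℏ = 2.278.
κa = 1.328, sinh(κa) = 1.755.
The exact tunnelling result is T⁻¹ = 1 + U₀² sinh²(κa) / [4E(U₀ − E)] = 4.370, so T = 0.229.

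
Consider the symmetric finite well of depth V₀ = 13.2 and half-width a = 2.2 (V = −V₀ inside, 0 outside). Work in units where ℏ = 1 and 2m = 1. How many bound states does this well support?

N = 6

Define the well-strength parameter z₀ = (a/ℏ)√(2mV₀) = 2.2 × √(2·0.5·13.2) = 7.993.
The even/odd transcendental equations gain one root per π/2 in z₀, giving N = 1 + ⌊2z₀/π⌋ = 1 + ⌊5.088⌋ = 6.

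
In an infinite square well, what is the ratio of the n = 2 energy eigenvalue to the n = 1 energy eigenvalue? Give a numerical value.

4

Since E_n ∝ n², the ratio is (2/1)² = 4.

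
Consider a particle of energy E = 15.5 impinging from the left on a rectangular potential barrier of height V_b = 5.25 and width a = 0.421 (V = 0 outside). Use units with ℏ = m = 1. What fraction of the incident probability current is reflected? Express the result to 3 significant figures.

R = 0.0372

Above the barrier the interior wavenumber is k₂ = √(2m(E − V_b))/ℏ = 4.528, giving phase k₂a = 1.906.
Matching at both interfaces gives T⁻¹ = 1 + V_b² sin²(k₂a) / [4E(E − V_b)] = 1.039, hence T = 0.963.
R = 1 − T = 0.0372.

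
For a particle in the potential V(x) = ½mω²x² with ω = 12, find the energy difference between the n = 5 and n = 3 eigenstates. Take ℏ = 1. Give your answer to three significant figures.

ΔE = 24.0

E_n = ℏω(n + ½), so ΔE = (5 − 3) ℏω = 2 × 12 = 24.00.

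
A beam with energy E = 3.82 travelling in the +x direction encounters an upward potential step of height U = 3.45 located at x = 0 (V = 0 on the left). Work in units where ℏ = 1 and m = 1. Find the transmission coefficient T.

T = 0.724

On each side the TISE gives plane waves with k = √(2m(E − V))/ℏ: k₁ = √(2·1·3.82) = 2.764, k₂ = √(2·1·0.37) = 0.8602.
Continuity of ψ and ψ′ at the step yields the reflection amplitude r = (k₁ − k₂)/(k₁ + k₂) = 0.5253; thus R = |r|² = 0.2759, T = 0.7241.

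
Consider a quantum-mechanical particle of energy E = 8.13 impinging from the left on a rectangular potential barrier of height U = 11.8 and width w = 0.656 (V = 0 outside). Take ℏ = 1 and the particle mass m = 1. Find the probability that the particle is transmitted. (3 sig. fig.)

T = 0.0941

Since E < U the interior solution is evanescent with decay constant κ = √(2m(U − E))/ℏ = 2.709.
κw = 1.777, sinh(κw) = 2.872.
The exact tunnelling result is T⁻¹ = 1 + U² sinh²(κw) / [4E(U − E)] = 10.62, so T = 0.0941.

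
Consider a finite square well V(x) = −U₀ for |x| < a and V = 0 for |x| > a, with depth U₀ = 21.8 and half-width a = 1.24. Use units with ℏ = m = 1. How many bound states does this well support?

The dimensionless depth is z₀ = a√(2mU₀)/ℏ = 1.24 × √(43.60) = 8.188.
The even/odd transcendental equations gain one root per π/2 in z₀, giving N = 1 + ⌊2z₀/π⌋ = 1 + ⌊5.212⌋ = 6.

N = 6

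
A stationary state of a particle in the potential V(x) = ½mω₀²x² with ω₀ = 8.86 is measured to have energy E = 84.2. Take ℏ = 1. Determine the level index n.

n = 9

E_n = ℏω₀(n + ½) ⇒ n = E/(ℏω₀) − ½ = 84.2/8.86 − 0.5 = 9.003 → n = 9.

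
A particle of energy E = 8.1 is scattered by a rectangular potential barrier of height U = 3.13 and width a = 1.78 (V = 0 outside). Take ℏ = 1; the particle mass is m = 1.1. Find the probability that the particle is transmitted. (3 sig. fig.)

E > U: inside the barrier k₂ = √(2m(E − U))/ℏ = 3.307, k₂a = 5.886.
Matching at both interfaces gives T⁻¹ = 1 + U² sin²(k₂a) / [4E(E − U)] = 1.009, hence T = 0.991.

T = 0.991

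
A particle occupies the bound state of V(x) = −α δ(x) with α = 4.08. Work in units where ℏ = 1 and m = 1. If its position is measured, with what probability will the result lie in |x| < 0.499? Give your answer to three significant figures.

The normalised bound state is ψ = √κ e^{−κ|x|} with κ = mα/ℏ² = 4.080.
P(|x| < d) = ∫_{−d}^{d} κ e^{−2κ|x|} dx = 1 − e^{−2κd} = 1 − e^{−4.072} = 0.9830.

P = 0.983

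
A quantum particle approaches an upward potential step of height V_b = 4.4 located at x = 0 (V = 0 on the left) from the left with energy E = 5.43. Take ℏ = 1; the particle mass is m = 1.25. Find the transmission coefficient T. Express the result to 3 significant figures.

T = 0.845

The wavenumbers are k₁ = √(2mE)/ℏ = 3.684 on the left and k₂ = √(2m(E − V_b))/ℏ = 1.605 on the right.
Matching ψ and ψ′ at x = 0 gives r = (k₁ − k₂)/(k₁ + k₂), so R = r² = 0.1546 and T = 1 − R = 0.8454.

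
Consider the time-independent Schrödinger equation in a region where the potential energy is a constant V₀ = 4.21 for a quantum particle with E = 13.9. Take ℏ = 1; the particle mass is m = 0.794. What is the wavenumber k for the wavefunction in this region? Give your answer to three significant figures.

With E > V₀ the solution is oscillatory, ψ ∝ e^{±ikx} with k = √(2m(E − V₀))/ℏ.
k = √(2 × 0.794 × 9.69) = 3.923.

k = 3.92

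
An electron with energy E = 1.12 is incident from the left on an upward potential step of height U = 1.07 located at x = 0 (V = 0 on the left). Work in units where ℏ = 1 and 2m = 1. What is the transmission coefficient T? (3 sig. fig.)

T = 0.576

On each side the TISE gives plane waves with k = √(2m(E − V))/ℏ: k₁ = √(2·½·1.12) = 1.058, k₂ = √(2·½·0.05) = 0.2236.
Matching ψ and ψ′ at x = 0 gives r = (k₁ − k₂)/(k₁ + k₂), so R = r² = 0.4240 and T = 1 − R = 0.5760.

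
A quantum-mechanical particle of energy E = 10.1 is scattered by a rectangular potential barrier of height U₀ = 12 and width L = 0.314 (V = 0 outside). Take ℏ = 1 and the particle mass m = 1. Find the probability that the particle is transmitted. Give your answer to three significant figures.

T = 0.557

Since E < U₀ the interior solution is evanescent with decay constant κ = √(2m(U₀ − E))/ℏ = 1.949.
κL = 0.6121, sinh(κL) = 0.6510.
The exact tunnelling result is T⁻¹ = 1 + U₀² sinh²(κL) / [4E(U₀ − E)] = 1.795, so T = 0.557.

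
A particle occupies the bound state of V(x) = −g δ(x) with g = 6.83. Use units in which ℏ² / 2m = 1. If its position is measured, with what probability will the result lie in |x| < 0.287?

P = 0.859

The normalised bound state is ψ = √κ e^{−κ|x|} with κ = mg/ℏ² = 3.415.
P(|x| < d) = ∫_{−d}^{d} κ e^{−2κ|x|} dx = 1 − e^{−2κd} = 1 − e^{−1.960} = 0.8592.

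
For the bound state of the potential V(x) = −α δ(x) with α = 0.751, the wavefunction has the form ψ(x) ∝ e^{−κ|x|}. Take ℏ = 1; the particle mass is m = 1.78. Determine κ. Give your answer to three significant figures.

κ = 1.34

Integrating the TISE across x = 0 gives the cusp condition ψ'(0⁺) − ψ'(0⁻) = −(2mα/ℏ²)ψ(0).
With ψ ∝ e^{−κ|x|} this yields −2κ = −2mα/ℏ², so κ = mα/ℏ² = 1.337.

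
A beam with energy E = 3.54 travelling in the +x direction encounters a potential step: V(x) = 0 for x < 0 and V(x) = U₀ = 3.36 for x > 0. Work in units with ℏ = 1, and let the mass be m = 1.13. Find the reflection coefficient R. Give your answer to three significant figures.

On each side the TISE gives plane waves with k = √(2m(E − V))/ℏ: k₁ = √(2·1.13·3.54) = 2.828, k₂ = √(2·1.13·0.18) = 0.6378.
Matching ψ and ψ′ at x = 0 gives r = (k₁ − k₂)/(k₁ + k₂), so R = r² = 0.3994 and T = 1 − R = 0.6006.

R = 0.399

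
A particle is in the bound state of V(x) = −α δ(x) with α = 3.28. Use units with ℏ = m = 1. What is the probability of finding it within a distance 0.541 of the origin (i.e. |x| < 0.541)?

P = 0.971

The normalised bound state is ψ = √κ e^{−κ|x|} with κ = mα/ℏ² = 3.280.
P(|x| < d) = ∫_{−d}^{d} κ e^{−2κ|x|} dx = 1 − e^{−2κd} = 1 − e^{−3.549} = 0.9712.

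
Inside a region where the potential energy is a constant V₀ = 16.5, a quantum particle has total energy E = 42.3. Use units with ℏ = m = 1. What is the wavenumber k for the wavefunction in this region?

k = 7.18

With E > V₀ the solution is oscillatory, ψ ∝ e^{±ikx} with k = √(2m(E − V₀))/ℏ.
k = √(2 × 1 × 25.8) = 7.183.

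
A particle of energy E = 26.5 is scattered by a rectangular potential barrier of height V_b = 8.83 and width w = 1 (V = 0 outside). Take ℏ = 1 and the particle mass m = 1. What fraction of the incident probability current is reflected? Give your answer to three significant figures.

R = 0.00457

E > V_b: inside the barrier k₂ = √(2m(E − V_b))/ℏ = 5.945, k₂w = 5.945.
Matching at both interfaces gives T⁻¹ = 1 + V_b² sin²(k₂w) / [4E(E − V_b)] = 1.005, hence T = 0.995.
R = 1 − T = 0.00457.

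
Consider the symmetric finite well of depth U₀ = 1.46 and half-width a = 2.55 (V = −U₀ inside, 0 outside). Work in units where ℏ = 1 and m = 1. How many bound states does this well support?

Define the well-strength parameter z₀ = (a/ℏ)√(2mU₀) = 2.55 × √(2·1·1.46) = 4.357.
The even/odd transcendental equations gain one root per π/2 in z₀, giving N = 1 + ⌊2z₀/π⌋ = 1 + ⌊2.774⌋ = 3.

N = 3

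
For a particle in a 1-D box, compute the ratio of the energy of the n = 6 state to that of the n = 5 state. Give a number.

1.44

Since E_n ∝ n², the ratio is (6/5)² = 1.44.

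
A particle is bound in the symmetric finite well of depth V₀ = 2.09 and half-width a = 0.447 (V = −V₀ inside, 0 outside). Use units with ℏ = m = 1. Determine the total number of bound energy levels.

N = 1

The dimensionless depth is z₀ = a√(2mV₀)/ℏ = 0.447 × √(4.180) = 0.9139.
A new bound state (alternating even/odd) appears each time z₀ passes a multiple of π/2, so N = ⌊2z₀/π⌋ + 1 = ⌊0.5818⌋ + 1 = 1.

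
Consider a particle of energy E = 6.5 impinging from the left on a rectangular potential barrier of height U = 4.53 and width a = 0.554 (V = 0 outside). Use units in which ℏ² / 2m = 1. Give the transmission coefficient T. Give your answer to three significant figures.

T = 0.835

E > U: inside the barrier k₂ = √(2m(E − U))/ℏ = 1.404, k₂a = 0.7776.
Matching at both interfaces gives T⁻¹ = 1 + U² sin²(k₂a) / [4E(E − U)] = 1.197, hence T = 0.835.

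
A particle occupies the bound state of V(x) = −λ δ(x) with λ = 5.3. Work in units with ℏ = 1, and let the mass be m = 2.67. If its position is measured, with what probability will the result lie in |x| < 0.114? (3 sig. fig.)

P = 0.960

The normalised bound state is ψ = √κ e^{−κ|x|} with κ = mλ/ℏ² = 14.15.
P(|x| < d) = ∫_{−d}^{d} κ e^{−2κ|x|} dx = 1 − e^{−2κd} = 1 − e^{−3.226} = 0.9603.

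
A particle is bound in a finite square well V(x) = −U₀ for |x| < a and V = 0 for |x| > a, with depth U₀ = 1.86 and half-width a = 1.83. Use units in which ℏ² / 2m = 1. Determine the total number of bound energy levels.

N = 2

Define the well-strength parameter z₀ = (a/ℏ)√(2mU₀) = 1.83 × √(2·0.5·1.86) = 2.496.
The even/odd transcendental equations gain one root per π/2 in z₀, giving N = 1 + ⌊2z₀/π⌋ = 1 + ⌊1.589⌋ = 2.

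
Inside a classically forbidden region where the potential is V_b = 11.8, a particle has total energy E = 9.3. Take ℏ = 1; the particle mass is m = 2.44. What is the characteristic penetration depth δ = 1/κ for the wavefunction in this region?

δ = 0.286

Since E < V_b the TISE in this region is ψ'' = κ²ψ with κ = √(2m(V_b − E))/ℏ.
κ = √(2 × 2.44 × 2.5) = 3.493. The penetration depth is δ = 1/κ = 0.286.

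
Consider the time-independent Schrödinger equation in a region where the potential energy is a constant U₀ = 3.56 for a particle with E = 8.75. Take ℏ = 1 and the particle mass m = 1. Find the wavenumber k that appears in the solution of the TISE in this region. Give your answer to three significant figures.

k = 3.22

With E > U₀ the solution is oscillatory, ψ ∝ e^{±ikx} with k = √(2m(E − U₀))/ℏ.
k = √(2 × 1 × 5.19) = 3.222.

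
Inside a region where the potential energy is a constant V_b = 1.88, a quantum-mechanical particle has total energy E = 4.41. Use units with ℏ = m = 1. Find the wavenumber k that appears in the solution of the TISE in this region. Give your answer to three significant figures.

With E > V_b the solution is oscillatory, ψ ∝ e^{±ikx} with k = √(2m(E − V_b))/ℏ.
k = √(2 × 1 × 2.53) = 2.249.

k = 2.25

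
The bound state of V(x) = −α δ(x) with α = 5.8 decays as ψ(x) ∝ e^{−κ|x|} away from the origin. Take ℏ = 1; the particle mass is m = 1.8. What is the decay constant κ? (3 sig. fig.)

κ = 10.4

Integrate −(ℏ²/2m)ψ'' − αδ(x)ψ = Eψ from −ε to +ε: the ψ'' term gives ψ'(0⁺) − ψ'(0⁻) and the δ term gives −(2mα/ℏ²)ψ(0).
With ψ ∝ e^{−κ|x|} this yields −2κ = −2mα/ℏ², so κ = mα/ℏ² = 10.44.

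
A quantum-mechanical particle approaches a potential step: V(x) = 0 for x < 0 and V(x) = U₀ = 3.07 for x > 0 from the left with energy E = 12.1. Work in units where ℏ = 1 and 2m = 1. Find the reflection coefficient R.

R = 0.00533

The wavenumbers are k₁ = √(2mE)/ℏ = 3.479 on the left and k₂ = √(2m(E − U₀))/ℏ = 3.005 on the right.
Matching ψ and ψ′ at x = 0 gives r = (k₁ − k₂)/(k₁ + k₂), so R = r² = 0.005334 and T = 1 − R = 0.9947.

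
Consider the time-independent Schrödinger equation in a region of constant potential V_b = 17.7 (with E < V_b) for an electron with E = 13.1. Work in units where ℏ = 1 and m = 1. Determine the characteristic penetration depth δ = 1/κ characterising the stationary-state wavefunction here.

δ = 0.330

Since E < V_b the TISE in this region is ψ'' = κ²ψ with κ = √(2m(V_b − E))/ℏ.
κ = √(2 × 1 × 4.6) = 3.033. The penetration depth is δ = 1/κ = 0.330.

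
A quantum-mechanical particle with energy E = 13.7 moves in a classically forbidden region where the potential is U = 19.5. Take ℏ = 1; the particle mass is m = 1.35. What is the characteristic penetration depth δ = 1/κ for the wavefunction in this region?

δ = 0.253

Since E < U the TISE in this region is ψ'' = κ²ψ with κ = √(2m(U − E))/ℏ.
κ = √(2 × 1.35 × 5.8) = 3.957. The penetration depth is δ = 1/κ = 0.253.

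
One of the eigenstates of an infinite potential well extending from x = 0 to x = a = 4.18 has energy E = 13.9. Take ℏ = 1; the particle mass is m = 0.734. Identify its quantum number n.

For an infinite well E_n = n²π²ℏ²/(2ma²), so n = (a/πℏ)√(2mE).
n = (4.18/π) × √(2 × 0.734 × 13.9) = 6.010 → n = 6.

n = 6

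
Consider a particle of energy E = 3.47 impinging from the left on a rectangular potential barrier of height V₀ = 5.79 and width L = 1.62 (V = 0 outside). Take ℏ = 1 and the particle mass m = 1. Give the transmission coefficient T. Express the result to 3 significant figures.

Since E < V₀ the interior solution is evanescent with decay constant κ = √(2m(V₀ − E))/ℏ = 2.154.
κL = 3.490, sinh(κL) = 16.37.
The exact tunnelling result is T⁻¹ = 1 + V₀² sinh²(κL) / [4E(V₀ − E)] = 280.0, so T = 0.00357.

T = 0.00357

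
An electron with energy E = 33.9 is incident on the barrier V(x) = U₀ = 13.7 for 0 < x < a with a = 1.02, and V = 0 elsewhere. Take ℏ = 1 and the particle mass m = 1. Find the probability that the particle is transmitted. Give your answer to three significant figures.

T = 0.997

E > U₀: inside the barrier k₂ = √(2m(E − U₀))/ℏ = 6.356, k₂a = 6.483.
Matching at both interfaces gives T⁻¹ = 1 + U₀² sin²(k₂a) / [4E(E − U₀)] = 1.003, hence T = 0.997.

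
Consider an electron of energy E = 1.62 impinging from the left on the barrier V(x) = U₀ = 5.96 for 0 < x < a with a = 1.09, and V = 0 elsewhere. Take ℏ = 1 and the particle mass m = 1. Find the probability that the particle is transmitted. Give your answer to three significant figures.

Since E < U₀ the interior solution is evanescent with decay constant κ = √(2m(U₀ − E))/ℏ = 2.946.
κa = 3.211, sinh(κa) = 12.39.
The exact tunnelling result is T⁻¹ = 1 + U₀² sinh²(κa) / [4E(U₀ − E)] = 194.8, so T = 0.00513.

T = 0.00513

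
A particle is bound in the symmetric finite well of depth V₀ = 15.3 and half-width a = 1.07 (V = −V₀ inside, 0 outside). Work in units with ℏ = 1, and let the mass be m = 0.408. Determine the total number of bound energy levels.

N = 3

Define the well-strength parameter z₀ = (a/ℏ)√(2mV₀) = 1.07 × √(2·0.408·15.3) = 3.781.
The even/odd transcendental equations gain one root per π/2 in z₀, giving N = 1 + ⌊2z₀/π⌋ = 1 + ⌊2.407⌋ = 3.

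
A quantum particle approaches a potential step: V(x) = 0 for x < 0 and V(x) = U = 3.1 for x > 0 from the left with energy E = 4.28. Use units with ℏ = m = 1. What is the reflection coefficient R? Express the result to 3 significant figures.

On each side the TISE gives plane waves with k = √(2m(E − V))/ℏ: k₁ = √(2·1·4.28) = 2.926, k₂ = √(2·1·1.18) = 1.536.
Continuity of ψ and ψ′ at the step yields the reflection amplitude r = (k₁ − k₂)/(k₁ + k₂) = 0.3114; thus R = |r|² = 0.09698, T = 0.9030.

R = 0.0970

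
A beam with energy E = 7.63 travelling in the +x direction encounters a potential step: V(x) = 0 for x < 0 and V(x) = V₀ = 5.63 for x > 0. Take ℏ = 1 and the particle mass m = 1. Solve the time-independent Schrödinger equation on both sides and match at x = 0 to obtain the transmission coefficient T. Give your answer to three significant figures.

On each side the TISE gives plane waves with k = √(2m(E − V))/ℏ: k₁ = √(2·1·7.63) = 3.906, k₂ = √(2·1·2) = 2.000.
Matching ψ and ψ′ at x = 0 gives r = (k₁ − k₂)/(k₁ + k₂), so R = r² = 0.1042 and T = 1 − R = 0.8958.

T = 0.896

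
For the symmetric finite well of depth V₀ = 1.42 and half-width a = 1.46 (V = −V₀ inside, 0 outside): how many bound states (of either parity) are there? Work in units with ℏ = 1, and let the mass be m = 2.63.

N = 3

The dimensionless depth is z₀ = a√(2mV₀)/ℏ = 1.46 × √(7.469) = 3.990.
The even/odd transcendental equations gain one root per π/2 in z₀, giving N = 1 + ⌊2z₀/π⌋ = 1 + ⌊2.540⌋ = 3.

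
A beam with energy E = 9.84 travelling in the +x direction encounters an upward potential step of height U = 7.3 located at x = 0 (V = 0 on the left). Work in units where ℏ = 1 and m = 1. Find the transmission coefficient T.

T = 0.894

The wavenumbers are k₁ = √(2mE)/ℏ = 4.436 on the left and k₂ = √(2m(E − U))/ℏ = 2.254 on the right.
Continuity of ψ and ψ′ at the step yields the reflection amplitude r = (k₁ − k₂)/(k₁ + k₂) = 0.3262; thus R = |r|² = 0.1064, T = 0.8936.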